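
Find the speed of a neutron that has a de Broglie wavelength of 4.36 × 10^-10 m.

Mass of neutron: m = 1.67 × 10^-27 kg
9.10 × 10^2 m/s

From the de Broglie relation λ = h/(mv), we solve for v:

v = h/(mλ)
v = (6.626 × 10^-34 J·s) / (1.67 × 10^-27 kg × 4.36 × 10^-10 m)
v = 9.10 × 10^2 m/s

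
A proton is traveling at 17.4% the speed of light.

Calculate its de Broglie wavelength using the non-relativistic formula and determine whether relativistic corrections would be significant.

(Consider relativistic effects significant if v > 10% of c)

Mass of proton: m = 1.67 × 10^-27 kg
Yes, relativistic corrections are needed.

Using the non-relativistic de Broglie formula λ = h/(mv):

v = 17.4% × c = 5.216 × 10^7 m/s

λ = h/(mv)
λ = (6.626 × 10^-34 J·s) / (1.67 × 10^-27 kg × 5.216 × 10^7 m/s)
λ = 7.61 × 10^-15 m

Since v = 17.4% of c > 10% of c, relativistic corrections ARE significant and the actual wavelength would differ from this non-relativistic estimate.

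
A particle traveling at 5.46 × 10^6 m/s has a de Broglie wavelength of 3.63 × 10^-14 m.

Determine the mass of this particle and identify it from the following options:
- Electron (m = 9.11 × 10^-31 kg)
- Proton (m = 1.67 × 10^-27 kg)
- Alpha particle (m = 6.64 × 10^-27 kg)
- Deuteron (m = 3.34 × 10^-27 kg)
The particle is a deuteron.

From λ = h/(mv), solve for mass:

m = h/(λv)
m = (6.626 × 10^-34 J·s) / (3.63 × 10^-14 m × 5.46 × 10^6 m/s)
m = 3.34 × 10^-27 kg

Comparing with the listed masses, this is closest to a deuteron.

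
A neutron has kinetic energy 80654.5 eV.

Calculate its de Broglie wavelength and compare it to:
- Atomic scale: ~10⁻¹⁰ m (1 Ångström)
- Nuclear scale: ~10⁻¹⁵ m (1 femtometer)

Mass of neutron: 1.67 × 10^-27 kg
λ = 1.01 × 10^-13 m, which is between nuclear and atomic scales.

Using λ = h/√(2mKE):

KE = 80654.5 eV = 1.292 × 10^-14 J

λ = h/√(2mKE)
λ = (6.626 × 10^-34 J·s) / √(2 × 1.67 × 10^-27 kg × 1.292 × 10^-14 J)
λ = 1.01 × 10^-13 m

Comparison:
- Atomic scale (10⁻¹⁰ m): λ is 0.001× this size
- Nuclear scale (10⁻¹⁵ m): λ is 1e+02× this size

The wavelength is between nuclear and atomic scales.

This wavelength is appropriate for probing atomic structure but too large for nuclear physics experiments.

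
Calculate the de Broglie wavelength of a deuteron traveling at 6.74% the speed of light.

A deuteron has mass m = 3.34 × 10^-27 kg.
9.82 × 10^-15 m

Using the de Broglie relation λ = h/(mv):

v = 6.74% × c = 2.021 × 10^7 m/s

λ = h/(mv)
λ = (6.626 × 10^-34 J·s) / (3.34 × 10^-27 kg × 2.021 × 10^7 m/s)
λ = 9.82 × 10^-15 m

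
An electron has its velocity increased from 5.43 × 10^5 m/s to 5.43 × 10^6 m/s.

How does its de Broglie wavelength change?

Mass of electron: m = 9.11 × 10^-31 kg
The wavelength decreases by a factor of 10.

Using λ = h/(mv):

Initial wavelength: λ₁ = h/(mv₁) = 1.34 × 10^-9 m
Final wavelength: λ₂ = h/(mv₂) = 1.34 × 10^-10 m

Since λ ∝ 1/v, when velocity increases by a factor of 10, the wavelength decreases by a factor of 10.

λ₂/λ₁ = v₁/v₂ = 1/10

The wavelength decreases by a factor of 10.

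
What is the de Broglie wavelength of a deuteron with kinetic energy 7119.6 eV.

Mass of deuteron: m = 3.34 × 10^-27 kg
2.40 × 10^-13 m

Using λ = h/√(2mKE):

First convert KE to Joules: KE = 7119.6 eV = 1.141 × 10^-15 J

λ = h/√(2mKE)
λ = (6.626 × 10^-34 J·s) / √(2 × 3.34 × 10^-27 kg × 1.141 × 10^-15 J)
λ = 2.40 × 10^-13 m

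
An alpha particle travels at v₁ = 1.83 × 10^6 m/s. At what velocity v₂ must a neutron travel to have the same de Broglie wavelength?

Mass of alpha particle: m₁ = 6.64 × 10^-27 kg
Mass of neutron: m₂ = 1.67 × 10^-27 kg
v₂ = 7.28 × 10^6 m/s

For equal de Broglie wavelengths: λ₁ = λ₂

h/(m₁v₁) = h/(m₂v₂)
m₁v₁ = m₂v₂
v₂ = v₁ · (m₁/m₂)

v₂ = 1.83 × 10^6 m/s × (6.64 × 10^-27 kg / 1.67 × 10^-27 kg)
v₂ = 7.28 × 10^6 m/s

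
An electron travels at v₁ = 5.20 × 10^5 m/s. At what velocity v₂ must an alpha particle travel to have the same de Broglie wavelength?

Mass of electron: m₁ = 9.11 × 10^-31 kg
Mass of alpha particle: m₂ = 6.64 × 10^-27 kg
v₂ = 7.13 × 10^1 m/s

For equal de Broglie wavelengths: λ₁ = λ₂

h/(m₁v₁) = h/(m₂v₂)
m₁v₁ = m₂v₂
v₂ = v₁ · (m₁/m₂)

v₂ = 5.20 × 10^5 m/s × (9.11 × 10^-31 kg / 6.64 × 10^-27 kg)
v₂ = 7.13 × 10^1 m/s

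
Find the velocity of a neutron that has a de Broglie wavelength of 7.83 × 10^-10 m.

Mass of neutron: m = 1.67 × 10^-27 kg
5.07 × 10^2 m/s

From the de Broglie relation λ = h/(mv), we solve for v:

v = h/(mλ)
v = (6.626 × 10^-34 J·s) / (1.67 × 10^-27 kg × 7.83 × 10^-10 m)
v = 5.07 × 10^2 m/s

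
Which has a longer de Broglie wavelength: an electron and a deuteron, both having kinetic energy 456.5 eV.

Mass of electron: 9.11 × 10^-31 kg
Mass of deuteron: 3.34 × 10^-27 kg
The electron has the longer wavelength.

Using λ = h/√(2mKE):

For electron: λ₁ = h/√(2m₁KE) = 5.74 × 10^-11 m
For deuteron: λ₂ = h/√(2m₂KE) = 9.48 × 10^-13 m

Since λ ∝ 1/√m at constant kinetic energy, the lighter particle has the longer wavelength.

The electron has the longer de Broglie wavelength.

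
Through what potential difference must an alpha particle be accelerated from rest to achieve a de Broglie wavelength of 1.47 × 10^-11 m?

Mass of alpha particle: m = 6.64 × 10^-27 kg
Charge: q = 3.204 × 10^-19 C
4.78 × 10^-1 V

From λ = h/√(2mqV), we solve for V:

λ² = h²/(2mqV)
V = h²/(2mqλ²)
V = (6.626 × 10^-34 J·s)² / (2 × 6.64 × 10^-27 kg × 3.204 × 10^-19 C × (1.47 × 10^-11 m)²)
V = 4.78 × 10^-1 V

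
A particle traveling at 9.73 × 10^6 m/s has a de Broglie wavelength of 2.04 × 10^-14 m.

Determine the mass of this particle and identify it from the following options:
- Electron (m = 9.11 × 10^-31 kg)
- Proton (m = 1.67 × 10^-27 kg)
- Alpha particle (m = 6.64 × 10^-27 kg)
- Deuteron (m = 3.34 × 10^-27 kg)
The particle is a deuteron.

From λ = h/(mv), solve for mass:

m = h/(λv)
m = (6.626 × 10^-34 J·s) / (2.04 × 10^-14 m × 9.73 × 10^6 m/s)
m = 3.34 × 10^-27 kg

Comparing with the listed masses, this is closest to a deuteron.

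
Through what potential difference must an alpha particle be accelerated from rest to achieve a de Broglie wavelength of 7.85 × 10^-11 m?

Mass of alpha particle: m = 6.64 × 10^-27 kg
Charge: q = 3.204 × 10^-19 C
1.67 × 10^-2 V

From λ = h/√(2mqV), we solve for V:

λ² = h²/(2mqV)
V = h²/(2mqλ²)
V = (6.626 × 10^-34 J·s)² / (2 × 6.64 × 10^-27 kg × 3.204 × 10^-19 C × (7.85 × 10^-11 m)²)
V = 1.67 × 10^-2 V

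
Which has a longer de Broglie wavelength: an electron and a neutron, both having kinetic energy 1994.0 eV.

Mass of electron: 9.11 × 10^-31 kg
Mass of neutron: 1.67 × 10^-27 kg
The electron has the longer wavelength.

Using λ = h/√(2mKE):

For electron: λ₁ = h/√(2m₁KE) = 2.75 × 10^-11 m
For neutron: λ₂ = h/√(2m₂KE) = 6.41 × 10^-13 m

Since λ ∝ 1/√m at constant kinetic energy, the lighter particle has the longer wavelength.

The electron has the longer de Broglie wavelength.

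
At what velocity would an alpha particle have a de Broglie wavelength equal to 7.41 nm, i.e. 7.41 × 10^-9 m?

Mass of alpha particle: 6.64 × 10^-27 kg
1.35 × 10^1 m/s

From λ = h/(mv), solve for v:

v = h/(mλ)
v = (6.626 × 10^-34 J·s) / (6.64 × 10^-27 kg × 7.41 × 10^-9 m)
v = 1.35 × 10^1 m/s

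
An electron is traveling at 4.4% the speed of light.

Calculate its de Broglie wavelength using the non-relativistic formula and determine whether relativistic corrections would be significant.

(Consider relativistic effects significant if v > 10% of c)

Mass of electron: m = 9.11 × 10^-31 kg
No, relativistic corrections are not needed.

Using the non-relativistic de Broglie formula λ = h/(mv):

v = 4.4% × c = 1.319 × 10^7 m/s

λ = h/(mv)
λ = (6.626 × 10^-34 J·s) / (9.11 × 10^-31 kg × 1.319 × 10^7 m/s)
λ = 5.51 × 10^-11 m

Since v = 4.4% of c < 10% of c, relativistic corrections are NOT significant and this non-relativistic result is a good approximation.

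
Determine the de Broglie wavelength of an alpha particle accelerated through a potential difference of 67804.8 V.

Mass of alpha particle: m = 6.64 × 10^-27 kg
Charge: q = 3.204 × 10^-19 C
3.90 × 10^-14 m

When a particle is accelerated through voltage V, it gains kinetic energy KE = qV.

The de Broglie wavelength is then λ = h/√(2mqV):

λ = h/√(2mqV)
λ = (6.626 × 10^-34 J·s) / √(2 × 6.64 × 10^-27 kg × 3.204 × 10^-19 C × 67804.8 V)
λ = 3.90 × 10^-14 m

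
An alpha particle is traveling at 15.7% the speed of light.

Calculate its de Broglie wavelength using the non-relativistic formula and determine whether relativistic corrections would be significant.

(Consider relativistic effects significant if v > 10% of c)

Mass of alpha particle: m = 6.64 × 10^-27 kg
Yes, relativistic corrections are needed.

Using the non-relativistic de Broglie formula λ = h/(mv):

v = 15.7% × c = 4.707 × 10^7 m/s

λ = h/(mv)
λ = (6.626 × 10^-34 J·s) / (6.64 × 10^-27 kg × 4.707 × 10^7 m/s)
λ = 2.12 × 10^-15 m

Since v = 15.7% of c > 10% of c, relativistic corrections ARE significant and the actual wavelength would differ from this non-relativistic estimate.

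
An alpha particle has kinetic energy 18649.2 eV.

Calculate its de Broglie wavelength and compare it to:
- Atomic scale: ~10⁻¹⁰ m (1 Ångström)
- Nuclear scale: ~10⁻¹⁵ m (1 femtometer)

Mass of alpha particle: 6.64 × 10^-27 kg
λ = 1.05 × 10^-13 m, which is between nuclear and atomic scales.

Using λ = h/√(2mKE):

KE = 18649.2 eV = 2.988 × 10^-15 J

λ = h/√(2mKE)
λ = (6.626 × 10^-34 J·s) / √(2 × 6.64 × 10^-27 kg × 2.988 × 10^-15 J)
λ = 1.05 × 10^-13 m

Comparison:
- Atomic scale (10⁻¹⁰ m): λ is 0.0011× this size
- Nuclear scale (10⁻¹⁵ m): λ is 1.1e+02× this size

The wavelength is between nuclear and atomic scales.

This wavelength is appropriate for probing atomic structure but too large for nuclear physics experiments.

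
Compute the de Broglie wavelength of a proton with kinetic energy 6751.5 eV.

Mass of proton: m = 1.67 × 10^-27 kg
3.49 × 10^-13 m

Using λ = h/√(2mKE):

First convert KE to Joules: KE = 6751.5 eV = 1.082 × 10^-15 J

λ = h/√(2mKE)
λ = (6.626 × 10^-34 J·s) / √(2 × 1.67 × 10^-27 kg × 1.082 × 10^-15 J)
λ = 3.49 × 10^-13 m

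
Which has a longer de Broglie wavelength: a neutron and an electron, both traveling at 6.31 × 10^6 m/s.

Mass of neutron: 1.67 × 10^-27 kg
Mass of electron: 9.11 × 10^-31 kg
The electron has the longer wavelength.

Using λ = h/(mv), since both particles have the same velocity, the wavelength depends only on mass.

For neutron: λ₁ = h/(m₁v) = 6.29 × 10^-14 m
For electron: λ₂ = h/(m₂v) = 1.15 × 10^-10 m

Since λ ∝ 1/m at constant velocity, the lighter particle has the longer wavelength.

The electron has the longer de Broglie wavelength.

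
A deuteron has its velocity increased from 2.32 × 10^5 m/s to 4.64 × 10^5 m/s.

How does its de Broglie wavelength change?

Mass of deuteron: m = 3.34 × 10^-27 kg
The wavelength decreases by a factor of 2.

Using λ = h/(mv):

Initial wavelength: λ₁ = h/(mv₁) = 8.55 × 10^-13 m
Final wavelength: λ₂ = h/(mv₂) = 4.28 × 10^-13 m

Since λ ∝ 1/v, when velocity increases by a factor of 2, the wavelength decreases by a factor of 2.

λ₂/λ₁ = v₁/v₂ = 1/2

The wavelength decreases by a factor of 2.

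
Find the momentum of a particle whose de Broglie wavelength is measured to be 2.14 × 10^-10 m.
3.10 × 10^-24 kg·m/s

From the de Broglie relation λ = h/p, we solve for p:

p = h/λ
p = (6.626 × 10^-34 J·s) / (2.14 × 10^-10 m)
p = 3.10 × 10^-24 kg·m/s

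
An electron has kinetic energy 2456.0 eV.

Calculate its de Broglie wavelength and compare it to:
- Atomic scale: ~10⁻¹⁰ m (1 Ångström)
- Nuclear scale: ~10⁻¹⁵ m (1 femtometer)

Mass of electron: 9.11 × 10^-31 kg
λ = 2.47 × 10^-11 m, which is between nuclear and atomic scales.

Using λ = h/√(2mKE):

KE = 2456.0 eV = 3.935 × 10^-16 J

λ = h/√(2mKE)
λ = (6.626 × 10^-34 J·s) / √(2 × 9.11 × 10^-31 kg × 3.935 × 10^-16 J)
λ = 2.47 × 10^-11 m

Comparison:
- Atomic scale (10⁻¹⁰ m): λ is 0.25× this size
- Nuclear scale (10⁻¹⁵ m): λ is 2.5e+04× this size

The wavelength is between nuclear and atomic scales.

This wavelength is appropriate for probing atomic structure but too large for nuclear physics experiments.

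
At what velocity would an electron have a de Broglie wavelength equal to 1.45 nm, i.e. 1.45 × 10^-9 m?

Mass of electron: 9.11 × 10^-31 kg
5.02 × 10^5 m/s

From λ = h/(mv), solve for v:

v = h/(mλ)
v = (6.626 × 10^-34 J·s) / (9.11 × 10^-31 kg × 1.45 × 10^-9 m)
v = 5.02 × 10^5 m/s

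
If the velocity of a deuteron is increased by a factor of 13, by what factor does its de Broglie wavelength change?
The wavelength decreases by a factor of 13.

From λ = h/(mv), the wavelength is inversely proportional to velocity:

λ ∝ 1/v

If v → 13v, then λ → λ/13

When velocity is increased by a factor of 13, the wavelength decreases by a factor of 13.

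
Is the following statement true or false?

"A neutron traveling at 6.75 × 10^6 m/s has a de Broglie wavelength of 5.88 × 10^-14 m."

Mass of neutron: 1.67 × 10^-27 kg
True

The claim is correct.

Using λ = h/(mv):
λ = (6.626 × 10^-34 J·s) / (1.67 × 10^-27 kg × 6.75 × 10^6 m/s)
λ = 5.88 × 10^-14 m

This matches the claimed value.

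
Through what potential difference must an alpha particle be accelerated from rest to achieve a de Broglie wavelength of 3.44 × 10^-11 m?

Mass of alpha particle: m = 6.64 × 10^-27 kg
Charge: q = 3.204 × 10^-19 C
8.72 × 10^-2 V

From λ = h/√(2mqV), we solve for V:

λ² = h²/(2mqV)
V = h²/(2mqλ²)
V = (6.626 × 10^-34 J·s)² / (2 × 6.64 × 10^-27 kg × 3.204 × 10^-19 C × (3.44 × 10^-11 m)²)
V = 8.72 × 10^-2 V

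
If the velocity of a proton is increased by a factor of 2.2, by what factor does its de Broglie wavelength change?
The wavelength decreases by a factor of 2.2.

From λ = h/(mv), the wavelength is inversely proportional to velocity:

λ ∝ 1/v

If v → 2.2v, then λ → λ/2.2

When velocity is increased by a factor of 2.2, the wavelength decreases by a factor of 2.2.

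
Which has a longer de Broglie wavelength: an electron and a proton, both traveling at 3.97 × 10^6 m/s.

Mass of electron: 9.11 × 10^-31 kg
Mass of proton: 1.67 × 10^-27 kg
The electron has the longer wavelength.

Using λ = h/(mv), since both particles have the same velocity, the wavelength depends only on mass.

For electron: λ₁ = h/(m₁v) = 1.83 × 10^-10 m
For proton: λ₂ = h/(m₂v) = 9.99 × 10^-14 m

Since λ ∝ 1/m at constant velocity, the lighter particle has the longer wavelength.

The electron has the longer de Broglie wavelength.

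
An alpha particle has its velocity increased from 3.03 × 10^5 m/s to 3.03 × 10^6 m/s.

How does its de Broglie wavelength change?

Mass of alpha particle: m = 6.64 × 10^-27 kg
The wavelength decreases by a factor of 10.

Using λ = h/(mv):

Initial wavelength: λ₁ = h/(mv₁) = 3.29 × 10^-13 m
Final wavelength: λ₂ = h/(mv₂) = 3.29 × 10^-14 m

Since λ ∝ 1/v, when velocity increases by a factor of 10, the wavelength decreases by a factor of 10.

λ₂/λ₁ = v₁/v₂ = 1/10

The wavelength decreases by a factor of 10.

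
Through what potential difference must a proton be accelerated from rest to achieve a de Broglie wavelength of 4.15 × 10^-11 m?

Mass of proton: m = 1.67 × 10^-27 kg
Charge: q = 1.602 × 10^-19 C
4.76 × 10^-1 V

From λ = h/√(2mqV), we solve for V:

λ² = h²/(2mqV)
V = h²/(2mqλ²)
V = (6.626 × 10^-34 J·s)² / (2 × 1.67 × 10^-27 kg × 1.602 × 10^-19 C × (4.15 × 10^-11 m)²)
V = 4.76 × 10^-1 V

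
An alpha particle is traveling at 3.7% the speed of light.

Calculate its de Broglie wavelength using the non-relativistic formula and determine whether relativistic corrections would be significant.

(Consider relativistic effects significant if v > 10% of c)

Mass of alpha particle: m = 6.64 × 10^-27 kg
No, relativistic corrections are not needed.

Using the non-relativistic de Broglie formula λ = h/(mv):

v = 3.7% × c = 1.109 × 10^7 m/s

λ = h/(mv)
λ = (6.626 × 10^-34 J·s) / (6.64 × 10^-27 kg × 1.109 × 10^7 m/s)
λ = 9.00 × 10^-15 m

Since v = 3.7% of c < 10% of c, relativistic corrections are NOT significant and this non-relativistic result is a good approximation.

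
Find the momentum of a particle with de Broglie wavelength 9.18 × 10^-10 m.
7.22 × 10^-25 kg·m/s

From the de Broglie relation λ = h/p, we solve for p:

p = h/λ
p = (6.626 × 10^-34 J·s) / (9.18 × 10^-10 m)
p = 7.22 × 10^-25 kg·m/s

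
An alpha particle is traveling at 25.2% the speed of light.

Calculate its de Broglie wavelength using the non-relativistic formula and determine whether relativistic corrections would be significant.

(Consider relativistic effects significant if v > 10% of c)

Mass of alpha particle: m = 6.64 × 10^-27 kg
Yes, relativistic corrections are needed.

Using the non-relativistic de Broglie formula λ = h/(mv):

v = 25.2% × c = 7.555 × 10^7 m/s

λ = h/(mv)
λ = (6.626 × 10^-34 J·s) / (6.64 × 10^-27 kg × 7.555 × 10^7 m/s)
λ = 1.32 × 10^-15 m

Since v = 25.2% of c > 10% of c, relativistic corrections ARE significant and the actual wavelength would differ from this non-relativistic estimate.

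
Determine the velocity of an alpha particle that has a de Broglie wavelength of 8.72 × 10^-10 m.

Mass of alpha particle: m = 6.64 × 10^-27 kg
1.14 × 10^2 m/s

From the de Broglie relation λ = h/(mv), we solve for v:

v = h/(mλ)
v = (6.626 × 10^-34 J·s) / (6.64 × 10^-27 kg × 8.72 × 10^-10 m)
v = 1.14 × 10^2 m/s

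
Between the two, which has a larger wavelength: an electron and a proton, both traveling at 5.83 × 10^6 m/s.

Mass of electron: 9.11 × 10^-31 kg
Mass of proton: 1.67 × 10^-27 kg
The electron has the longer wavelength.

Using λ = h/(mv), since both particles have the same velocity, the wavelength depends only on mass.

For electron: λ₁ = h/(m₁v) = 1.25 × 10^-10 m
For proton: λ₂ = h/(m₂v) = 6.81 × 10^-14 m

Since λ ∝ 1/m at constant velocity, the lighter particle has the longer wavelength.

The electron has the longer de Broglie wavelength.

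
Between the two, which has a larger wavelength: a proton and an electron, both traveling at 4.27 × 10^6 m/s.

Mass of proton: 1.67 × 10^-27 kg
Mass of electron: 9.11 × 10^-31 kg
The electron has the longer wavelength.

Using λ = h/(mv), since both particles have the same velocity, the wavelength depends only on mass.

For proton: λ₁ = h/(m₁v) = 9.29 × 10^-14 m
For electron: λ₂ = h/(m₂v) = 1.70 × 10^-10 m

Since λ ∝ 1/m at constant velocity, the lighter particle has the longer wavelength.

The electron has the longer de Broglie wavelength.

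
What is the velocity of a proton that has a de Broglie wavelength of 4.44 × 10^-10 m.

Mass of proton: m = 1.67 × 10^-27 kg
8.94 × 10^2 m/s

From the de Broglie relation λ = h/(mv), we solve for v:

v = h/(mλ)
v = (6.626 × 10^-34 J·s) / (1.67 × 10^-27 kg × 4.44 × 10^-10 m)
v = 8.94 × 10^2 m/s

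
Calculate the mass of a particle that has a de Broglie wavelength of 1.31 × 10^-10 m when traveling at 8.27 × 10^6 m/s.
6.12 × 10^-31 kg

From the de Broglie relation λ = h/(mv), we solve for m:

m = h/(λv)
m = (6.626 × 10^-34 J·s) / (1.31 × 10^-10 m × 8.27 × 10^6 m/s)
m = 6.12 × 10^-31 kg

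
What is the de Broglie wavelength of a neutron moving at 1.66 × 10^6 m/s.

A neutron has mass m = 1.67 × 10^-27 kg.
2.39 × 10^-13 m

Using the de Broglie relation λ = h/(mv):

λ = h/(mv)
λ = (6.626 × 10^-34 J·s) / (1.67 × 10^-27 kg × 1.66 × 10^6 m/s)
λ = 2.39 × 10^-13 m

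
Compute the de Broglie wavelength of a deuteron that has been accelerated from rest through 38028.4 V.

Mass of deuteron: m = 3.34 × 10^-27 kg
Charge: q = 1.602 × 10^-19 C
1.04 × 10^-13 m

When a particle is accelerated through voltage V, it gains kinetic energy KE = qV.

The de Broglie wavelength is then λ = h/√(2mqV):

λ = h/√(2mqV)
λ = (6.626 × 10^-34 J·s) / √(2 × 3.34 × 10^-27 kg × 1.602 × 10^-19 C × 38028.4 V)
λ = 1.04 × 10^-13 m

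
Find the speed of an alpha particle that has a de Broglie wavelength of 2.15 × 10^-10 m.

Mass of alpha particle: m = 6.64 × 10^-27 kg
4.64 × 10^2 m/s

From the de Broglie relation λ = h/(mv), we solve for v:

v = h/(mλ)
v = (6.626 × 10^-34 J·s) / (6.64 × 10^-27 kg × 2.15 × 10^-10 m)
v = 4.64 × 10^2 m/s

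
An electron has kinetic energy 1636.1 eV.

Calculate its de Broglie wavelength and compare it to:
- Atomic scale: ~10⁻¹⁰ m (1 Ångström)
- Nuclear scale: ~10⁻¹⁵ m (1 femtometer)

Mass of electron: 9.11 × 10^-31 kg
λ = 3.03 × 10^-11 m, which is between nuclear and atomic scales.

Using λ = h/√(2mKE):

KE = 1636.1 eV = 2.621 × 10^-16 J

λ = h/√(2mKE)
λ = (6.626 × 10^-34 J·s) / √(2 × 9.11 × 10^-31 kg × 2.621 × 10^-16 J)
λ = 3.03 × 10^-11 m

Comparison:
- Atomic scale (10⁻¹⁰ m): λ is 0.3× this size
- Nuclear scale (10⁻¹⁵ m): λ is 3e+04× this size

The wavelength is between nuclear and atomic scales.

This wavelength is appropriate for probing atomic structure but too large for nuclear physics experiments.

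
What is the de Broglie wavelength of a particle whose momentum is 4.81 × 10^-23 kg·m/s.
1.38 × 10^-11 m

Using the de Broglie relation λ = h/p:

λ = h/p
λ = (6.626 × 10^-34 J·s) / (4.81 × 10^-23 kg·m/s)
λ = 1.38 × 10^-11 m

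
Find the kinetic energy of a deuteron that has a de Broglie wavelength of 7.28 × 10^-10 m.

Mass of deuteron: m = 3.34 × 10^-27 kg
1.24 × 10^-22 J (or 7.74 × 10^-4 eV)

From λ = h/√(2mKE), we solve for KE:

λ² = h²/(2mKE)
KE = h²/(2mλ²)
KE = (6.626 × 10^-34 J·s)² / (2 × 3.34 × 10^-27 kg × (7.28 × 10^-10 m)²)
KE = 1.24 × 10^-22 J
KE = 7.74 × 10^-4 eV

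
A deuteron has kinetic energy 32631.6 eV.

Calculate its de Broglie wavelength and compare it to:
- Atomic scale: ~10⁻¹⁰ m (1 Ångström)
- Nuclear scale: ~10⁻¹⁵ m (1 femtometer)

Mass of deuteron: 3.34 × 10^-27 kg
λ = 1.12 × 10^-13 m, which is between nuclear and atomic scales.

Using λ = h/√(2mKE):

KE = 32631.6 eV = 5.228 × 10^-15 J

λ = h/√(2mKE)
λ = (6.626 × 10^-34 J·s) / √(2 × 3.34 × 10^-27 kg × 5.228 × 10^-15 J)
λ = 1.12 × 10^-13 m

Comparison:
- Atomic scale (10⁻¹⁰ m): λ is 0.0011× this size
- Nuclear scale (10⁻¹⁵ m): λ is 1.1e+02× this size

The wavelength is between nuclear and atomic scales.

This wavelength is appropriate for probing atomic structure but too large for nuclear physics experiments.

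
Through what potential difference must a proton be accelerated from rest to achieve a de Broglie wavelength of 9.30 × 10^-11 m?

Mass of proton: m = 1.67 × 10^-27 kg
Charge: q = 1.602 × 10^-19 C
9.49 × 10^-2 V

From λ = h/√(2mqV), we solve for V:

λ² = h²/(2mqV)
V = h²/(2mqλ²)
V = (6.626 × 10^-34 J·s)² / (2 × 1.67 × 10^-27 kg × 1.602 × 10^-19 C × (9.30 × 10^-11 m)²)
V = 9.49 × 10^-2 V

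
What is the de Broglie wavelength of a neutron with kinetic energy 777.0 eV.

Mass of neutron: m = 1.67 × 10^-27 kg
1.03 × 10^-12 m

Using λ = h/√(2mKE):

First convert KE to Joules: KE = 777.0 eV = 1.245 × 10^-16 J

λ = h/√(2mKE)
λ = (6.626 × 10^-34 J·s) / √(2 × 1.67 × 10^-27 kg × 1.245 × 10^-16 J)
λ = 1.03 × 10^-12 m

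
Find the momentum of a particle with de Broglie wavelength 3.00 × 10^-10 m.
2.21 × 10^-24 kg·m/s

From the de Broglie relation λ = h/p, we solve for p:

p = h/λ
p = (6.626 × 10^-34 J·s) / (3.00 × 10^-10 m)
p = 2.21 × 10^-24 kg·m/s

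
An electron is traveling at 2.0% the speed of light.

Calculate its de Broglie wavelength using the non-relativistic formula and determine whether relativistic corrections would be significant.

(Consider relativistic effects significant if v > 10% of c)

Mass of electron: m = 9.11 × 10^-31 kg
No, relativistic corrections are not needed.

Using the non-relativistic de Broglie formula λ = h/(mv):

v = 2.0% × c = 5.996 × 10^6 m/s

λ = h/(mv)
λ = (6.626 × 10^-34 J·s) / (9.11 × 10^-31 kg × 5.996 × 10^6 m/s)
λ = 1.21 × 10^-10 m

Since v = 2.0% of c < 10% of c, relativistic corrections are NOT significant and this non-relativistic result is a good approximation.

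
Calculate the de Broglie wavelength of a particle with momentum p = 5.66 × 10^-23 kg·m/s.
1.17 × 10^-11 m

Using the de Broglie relation λ = h/p:

λ = h/p
λ = (6.626 × 10^-34 J·s) / (5.66 × 10^-23 kg·m/s)
λ = 1.17 × 10^-11 m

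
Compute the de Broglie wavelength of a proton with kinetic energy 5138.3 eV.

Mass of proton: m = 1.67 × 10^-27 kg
4.00 × 10^-13 m

Using λ = h/√(2mKE):

First convert KE to Joules: KE = 5138.3 eV = 8.232 × 10^-16 J

λ = h/√(2mKE)
λ = (6.626 × 10^-34 J·s) / √(2 × 1.67 × 10^-27 kg × 8.232 × 10^-16 J)
λ = 4.00 × 10^-13 m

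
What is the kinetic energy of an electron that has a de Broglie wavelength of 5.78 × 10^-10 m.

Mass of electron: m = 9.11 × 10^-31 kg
7.21 × 10^-19 J (or 4.50 eV)

From λ = h/√(2mKE), we solve for KE:

λ² = h²/(2mKE)
KE = h²/(2mλ²)
KE = (6.626 × 10^-34 J·s)² / (2 × 9.11 × 10^-31 kg × (5.78 × 10^-10 m)²)
KE = 7.21 × 10^-19 J
KE = 4.50 eV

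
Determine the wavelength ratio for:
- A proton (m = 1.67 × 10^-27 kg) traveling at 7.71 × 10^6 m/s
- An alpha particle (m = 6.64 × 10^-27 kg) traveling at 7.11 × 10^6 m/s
λ₁/λ₂ = 3.67

Using λ = h/(mv):

λ₁ = h/(m₁v₁) = 5.15 × 10^-14 m
λ₂ = h/(m₂v₂) = 1.40 × 10^-14 m

Ratio λ₁/λ₂ = (m₂v₂)/(m₁v₁)
         = (6.64 × 10^-27 kg × 7.11 × 10^6 m/s) / (1.67 × 10^-27 kg × 7.71 × 10^6 m/s)
         = 3.67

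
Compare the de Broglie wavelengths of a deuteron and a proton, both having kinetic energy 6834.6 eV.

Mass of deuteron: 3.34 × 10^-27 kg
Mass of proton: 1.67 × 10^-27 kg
The proton has the longer wavelength.

Using λ = h/√(2mKE):

For deuteron: λ₁ = h/√(2m₁KE) = 2.45 × 10^-13 m
For proton: λ₂ = h/√(2m₂KE) = 3.46 × 10^-13 m

Since λ ∝ 1/√m at constant kinetic energy, the lighter particle has the longer wavelength.

The proton has the longer de Broglie wavelength.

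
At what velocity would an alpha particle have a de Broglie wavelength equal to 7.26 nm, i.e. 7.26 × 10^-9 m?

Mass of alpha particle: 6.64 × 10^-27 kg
1.37 × 10^1 m/s

From λ = h/(mv), solve for v:

v = h/(mλ)
v = (6.626 × 10^-34 J·s) / (6.64 × 10^-27 kg × 7.26 × 10^-9 m)
v = 1.37 × 10^1 m/s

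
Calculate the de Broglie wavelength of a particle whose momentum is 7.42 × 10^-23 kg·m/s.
8.93 × 10^-12 m

Using the de Broglie relation λ = h/p:

λ = h/p
λ = (6.626 × 10^-34 J·s) / (7.42 × 10^-23 kg·m/s)
λ = 8.93 × 10^-12 m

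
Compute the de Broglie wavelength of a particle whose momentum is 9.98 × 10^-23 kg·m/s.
6.64 × 10^-12 m

Using the de Broglie relation λ = h/p:

λ = h/p
λ = (6.626 × 10^-34 J·s) / (9.98 × 10^-23 kg·m/s)
λ = 6.64 × 10^-12 m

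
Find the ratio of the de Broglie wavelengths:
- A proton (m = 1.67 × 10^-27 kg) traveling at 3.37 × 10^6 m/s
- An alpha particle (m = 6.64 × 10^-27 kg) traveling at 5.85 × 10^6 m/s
λ₁/λ₂ = 6.90

Using λ = h/(mv):

λ₁ = h/(m₁v₁) = 1.18 × 10^-13 m
λ₂ = h/(m₂v₂) = 1.71 × 10^-14 m

Ratio λ₁/λ₂ = (m₂v₂)/(m₁v₁)
         = (6.64 × 10^-27 kg × 5.85 × 10^6 m/s) / (1.67 × 10^-27 kg × 3.37 × 10^6 m/s)
         = 6.90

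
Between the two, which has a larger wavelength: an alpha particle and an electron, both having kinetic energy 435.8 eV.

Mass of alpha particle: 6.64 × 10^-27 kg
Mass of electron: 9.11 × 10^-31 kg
The electron has the longer wavelength.

Using λ = h/√(2mKE):

For alpha particle: λ₁ = h/√(2m₁KE) = 6.88 × 10^-13 m
For electron: λ₂ = h/√(2m₂KE) = 5.87 × 10^-11 m

Since λ ∝ 1/√m at constant kinetic energy, the lighter particle has the longer wavelength.

The electron has the longer de Broglie wavelength.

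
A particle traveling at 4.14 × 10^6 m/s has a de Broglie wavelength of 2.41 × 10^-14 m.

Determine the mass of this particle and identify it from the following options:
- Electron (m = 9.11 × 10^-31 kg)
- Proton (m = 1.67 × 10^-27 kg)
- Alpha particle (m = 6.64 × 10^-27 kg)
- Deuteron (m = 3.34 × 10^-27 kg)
The particle is an alpha particle.

From λ = h/(mv), solve for mass:

m = h/(λv)
m = (6.626 × 10^-34 J·s) / (2.41 × 10^-14 m × 4.14 × 10^6 m/s)
m = 6.64 × 10^-27 kg

Comparing with the listed masses, this is closest to an alpha particle.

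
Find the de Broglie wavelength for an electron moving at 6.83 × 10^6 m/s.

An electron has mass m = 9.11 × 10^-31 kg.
1.06 × 10^-10 m

Using the de Broglie relation λ = h/(mv):

λ = h/(mv)
λ = (6.626 × 10^-34 J·s) / (9.11 × 10^-31 kg × 6.83 × 10^6 m/s)
λ = 1.06 × 10^-10 m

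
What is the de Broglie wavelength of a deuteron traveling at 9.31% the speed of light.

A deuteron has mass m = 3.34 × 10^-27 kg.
7.11 × 10^-15 m

Using the de Broglie relation λ = h/(mv):

v = 9.31% × c = 2.791 × 10^7 m/s

λ = h/(mv)
λ = (6.626 × 10^-34 J·s) / (3.34 × 10^-27 kg × 2.791 × 10^7 m/s)
λ = 7.11 × 10^-15 m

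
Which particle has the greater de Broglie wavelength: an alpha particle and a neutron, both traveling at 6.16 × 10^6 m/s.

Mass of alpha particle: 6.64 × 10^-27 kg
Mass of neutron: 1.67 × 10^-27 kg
The neutron has the longer wavelength.

Using λ = h/(mv), since both particles have the same velocity, the wavelength depends only on mass.

For alpha particle: λ₁ = h/(m₁v) = 1.62 × 10^-14 m
For neutron: λ₂ = h/(m₂v) = 6.44 × 10^-14 m

Since λ ∝ 1/m at constant velocity, the lighter particle has the longer wavelength.

The neutron has the longer de Broglie wavelength.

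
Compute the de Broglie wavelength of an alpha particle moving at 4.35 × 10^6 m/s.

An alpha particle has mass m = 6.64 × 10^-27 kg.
2.29 × 10^-14 m

Using the de Broglie relation λ = h/(mv):

λ = h/(mv)
λ = (6.626 × 10^-34 J·s) / (6.64 × 10^-27 kg × 4.35 × 10^6 m/s)
λ = 2.29 × 10^-14 m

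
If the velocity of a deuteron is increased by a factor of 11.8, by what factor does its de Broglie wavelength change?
The wavelength decreases by a factor of 11.8.

From λ = h/(mv), the wavelength is inversely proportional to velocity:

λ ∝ 1/v

If v → 11.8v, then λ → λ/11.8

When velocity is increased by a factor of 11.8, the wavelength decreases by a factor of 11.8.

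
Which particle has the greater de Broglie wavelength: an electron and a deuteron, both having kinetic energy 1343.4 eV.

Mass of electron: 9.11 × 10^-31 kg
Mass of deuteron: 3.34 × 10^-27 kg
The electron has the longer wavelength.

Using λ = h/√(2mKE):

For electron: λ₁ = h/√(2m₁KE) = 3.35 × 10^-11 m
For deuteron: λ₂ = h/√(2m₂KE) = 5.53 × 10^-13 m

Since λ ∝ 1/√m at constant kinetic energy, the lighter particle has the longer wavelength.

The electron has the longer de Broglie wavelength.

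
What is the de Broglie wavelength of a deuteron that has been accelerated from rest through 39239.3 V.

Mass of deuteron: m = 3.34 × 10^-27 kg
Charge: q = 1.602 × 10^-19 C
1.02 × 10^-13 m

When a particle is accelerated through voltage V, it gains kinetic energy KE = qV.

The de Broglie wavelength is then λ = h/√(2mqV):

λ = h/√(2mqV)
λ = (6.626 × 10^-34 J·s) / √(2 × 3.34 × 10^-27 kg × 1.602 × 10^-19 C × 39239.3 V)
λ = 1.02 × 10^-13 m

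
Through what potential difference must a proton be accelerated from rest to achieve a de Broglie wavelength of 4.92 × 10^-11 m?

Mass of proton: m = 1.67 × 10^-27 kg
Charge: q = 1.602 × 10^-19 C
3.39 × 10^-1 V

From λ = h/√(2mqV), we solve for V:

λ² = h²/(2mqV)
V = h²/(2mqλ²)
V = (6.626 × 10^-34 J·s)² / (2 × 1.67 × 10^-27 kg × 1.602 × 10^-19 C × (4.92 × 10^-11 m)²)
V = 3.39 × 10^-1 V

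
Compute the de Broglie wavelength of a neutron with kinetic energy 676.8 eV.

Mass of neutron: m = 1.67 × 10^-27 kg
1.10 × 10^-12 m

Using λ = h/√(2mKE):

First convert KE to Joules: KE = 676.8 eV = 1.084 × 10^-16 J

λ = h/√(2mKE)
λ = (6.626 × 10^-34 J·s) / √(2 × 1.67 × 10^-27 kg × 1.084 × 10^-16 J)
λ = 1.10 × 10^-12 m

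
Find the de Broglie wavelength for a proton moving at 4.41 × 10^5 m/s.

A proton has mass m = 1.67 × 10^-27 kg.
9.00 × 10^-13 m

Using the de Broglie relation λ = h/(mv):

λ = h/(mv)
λ = (6.626 × 10^-34 J·s) / (1.67 × 10^-27 kg × 4.41 × 10^5 m/s)
λ = 9.00 × 10^-13 m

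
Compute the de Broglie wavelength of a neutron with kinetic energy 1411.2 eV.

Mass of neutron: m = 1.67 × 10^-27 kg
7.62 × 10^-13 m

Using λ = h/√(2mKE):

First convert KE to Joules: KE = 1411.2 eV = 2.261 × 10^-16 J

λ = h/√(2mKE)
λ = (6.626 × 10^-34 J·s) / √(2 × 1.67 × 10^-27 kg × 2.261 × 10^-16 J)
λ = 7.62 × 10^-13 m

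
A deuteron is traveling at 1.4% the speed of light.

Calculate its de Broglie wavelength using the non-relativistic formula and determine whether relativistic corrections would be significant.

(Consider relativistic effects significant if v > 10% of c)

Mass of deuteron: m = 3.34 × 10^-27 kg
No, relativistic corrections are not needed.

Using the non-relativistic de Broglie formula λ = h/(mv):

v = 1.4% × c = 4.197 × 10^6 m/s

λ = h/(mv)
λ = (6.626 × 10^-34 J·s) / (3.34 × 10^-27 kg × 4.197 × 10^6 m/s)
λ = 4.73 × 10^-14 m

Since v = 1.4% of c < 10% of c, relativistic corrections are NOT significant and this non-relativistic result is a good approximation.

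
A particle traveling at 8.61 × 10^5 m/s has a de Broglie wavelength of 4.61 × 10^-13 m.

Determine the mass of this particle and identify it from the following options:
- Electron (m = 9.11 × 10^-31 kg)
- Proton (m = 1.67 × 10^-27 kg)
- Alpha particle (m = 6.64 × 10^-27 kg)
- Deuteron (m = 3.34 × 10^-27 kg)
The particle is a proton.

From λ = h/(mv), solve for mass:

m = h/(λv)
m = (6.626 × 10^-34 J·s) / (4.61 × 10^-13 m × 8.61 × 10^5 m/s)
m = 1.67 × 10^-27 kg

Comparing with the listed masses, this is closest to a proton.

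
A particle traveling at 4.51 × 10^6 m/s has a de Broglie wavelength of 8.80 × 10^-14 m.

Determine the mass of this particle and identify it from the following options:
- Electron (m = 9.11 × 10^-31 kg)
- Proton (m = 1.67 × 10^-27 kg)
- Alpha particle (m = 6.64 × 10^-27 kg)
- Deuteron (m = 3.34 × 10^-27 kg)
The particle is a proton.

From λ = h/(mv), solve for mass:

m = h/(λv)
m = (6.626 × 10^-34 J·s) / (8.80 × 10^-14 m × 4.51 × 10^6 m/s)
m = 1.67 × 10^-27 kg

Comparing with the listed masses, this is closest to a proton.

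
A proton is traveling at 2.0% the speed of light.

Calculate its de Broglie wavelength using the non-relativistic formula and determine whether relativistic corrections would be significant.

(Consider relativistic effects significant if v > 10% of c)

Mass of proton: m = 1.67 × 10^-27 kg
No, relativistic corrections are not needed.

Using the non-relativistic de Broglie formula λ = h/(mv):

v = 2.0% × c = 5.996 × 10^6 m/s

λ = h/(mv)
λ = (6.626 × 10^-34 J·s) / (1.67 × 10^-27 kg × 5.996 × 10^6 m/s)
λ = 6.62 × 10^-14 m

Since v = 2.0% of c < 10% of c, relativistic corrections are NOT significant and this non-relativistic result is a good approximation.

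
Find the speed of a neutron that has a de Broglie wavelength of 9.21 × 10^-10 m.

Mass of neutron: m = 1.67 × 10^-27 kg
4.31 × 10^2 m/s

From the de Broglie relation λ = h/(mv), we solve for v:

v = h/(mλ)
v = (6.626 × 10^-34 J·s) / (1.67 × 10^-27 kg × 9.21 × 10^-10 m)
v = 4.31 × 10^2 m/s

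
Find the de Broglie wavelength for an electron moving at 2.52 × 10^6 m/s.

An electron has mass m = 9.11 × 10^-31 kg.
2.89 × 10^-10 m

Using the de Broglie relation λ = h/(mv):

λ = h/(mv)
λ = (6.626 × 10^-34 J·s) / (9.11 × 10^-31 kg × 2.52 × 10^6 m/s)
λ = 2.89 × 10^-10 m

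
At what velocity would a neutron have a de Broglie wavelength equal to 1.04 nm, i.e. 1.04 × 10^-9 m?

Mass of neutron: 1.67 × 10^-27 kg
3.82 × 10^2 m/s

From λ = h/(mv), solve for v:

v = h/(mλ)
v = (6.626 × 10^-34 J·s) / (1.67 × 10^-27 kg × 1.04 × 10^-9 m)
v = 3.82 × 10^2 m/s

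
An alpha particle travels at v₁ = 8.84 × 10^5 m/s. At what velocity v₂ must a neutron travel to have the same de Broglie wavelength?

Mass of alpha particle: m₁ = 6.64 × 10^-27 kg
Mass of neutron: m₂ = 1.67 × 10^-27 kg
v₂ = 3.51 × 10^6 m/s

For equal de Broglie wavelengths: λ₁ = λ₂

h/(m₁v₁) = h/(m₂v₂)
m₁v₁ = m₂v₂
v₂ = v₁ · (m₁/m₂)

v₂ = 8.84 × 10^5 m/s × (6.64 × 10^-27 kg / 1.67 × 10^-27 kg)
v₂ = 3.51 × 10^6 m/s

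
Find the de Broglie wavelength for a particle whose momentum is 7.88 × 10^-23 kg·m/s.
8.41 × 10^-12 m

Using the de Broglie relation λ = h/p:

λ = h/p
λ = (6.626 × 10^-34 J·s) / (7.88 × 10^-23 kg·m/s)
λ = 8.41 × 10^-12 m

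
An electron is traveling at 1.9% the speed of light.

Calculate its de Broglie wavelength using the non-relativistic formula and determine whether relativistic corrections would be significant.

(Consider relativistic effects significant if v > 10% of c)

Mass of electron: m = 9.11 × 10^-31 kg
No, relativistic corrections are not needed.

Using the non-relativistic de Broglie formula λ = h/(mv):

v = 1.9% × c = 5.696 × 10^6 m/s

λ = h/(mv)
λ = (6.626 × 10^-34 J·s) / (9.11 × 10^-31 kg × 5.696 × 10^6 m/s)
λ = 1.28 × 10^-10 m

Since v = 1.9% of c < 10% of c, relativistic corrections are NOT significant and this non-relativistic result is a good approximation.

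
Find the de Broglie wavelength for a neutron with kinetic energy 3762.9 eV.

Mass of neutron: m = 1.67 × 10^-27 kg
4.67 × 10^-13 m

Using λ = h/√(2mKE):

First convert KE to Joules: KE = 3762.9 eV = 6.029 × 10^-16 J

λ = h/√(2mKE)
λ = (6.626 × 10^-34 J·s) / √(2 × 1.67 × 10^-27 kg × 6.029 × 10^-16 J)
λ = 4.67 × 10^-13 m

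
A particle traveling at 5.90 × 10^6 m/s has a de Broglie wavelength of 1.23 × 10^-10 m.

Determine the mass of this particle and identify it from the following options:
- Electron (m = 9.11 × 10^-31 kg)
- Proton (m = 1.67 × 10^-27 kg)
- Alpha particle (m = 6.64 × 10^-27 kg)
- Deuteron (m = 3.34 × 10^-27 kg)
The particle is an electron.

From λ = h/(mv), solve for mass:

m = h/(λv)
m = (6.626 × 10^-34 J·s) / (1.23 × 10^-10 m × 5.90 × 10^6 m/s)
m = 9.13 × 10^-31 kg

Comparing with the listed masses, this is closest to an electron.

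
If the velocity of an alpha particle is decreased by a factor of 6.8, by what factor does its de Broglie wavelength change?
The wavelength increases by a factor of 6.8.

From λ = h/(mv), the wavelength is inversely proportional to velocity:

λ ∝ 1/v

If v → v/6.8, then λ → 6.8λ

When velocity is decreased by a factor of 6.8, the wavelength increases by a factor of 6.8.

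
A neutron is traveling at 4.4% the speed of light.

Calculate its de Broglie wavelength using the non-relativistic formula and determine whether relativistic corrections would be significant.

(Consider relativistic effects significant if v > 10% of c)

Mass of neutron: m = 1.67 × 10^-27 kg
No, relativistic corrections are not needed.

Using the non-relativistic de Broglie formula λ = h/(mv):

v = 4.4% × c = 1.319 × 10^7 m/s

λ = h/(mv)
λ = (6.626 × 10^-34 J·s) / (1.67 × 10^-27 kg × 1.319 × 10^7 m/s)
λ = 3.01 × 10^-14 m

Since v = 4.4% of c < 10% of c, relativistic corrections are NOT significant and this non-relativistic result is a good approximation.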